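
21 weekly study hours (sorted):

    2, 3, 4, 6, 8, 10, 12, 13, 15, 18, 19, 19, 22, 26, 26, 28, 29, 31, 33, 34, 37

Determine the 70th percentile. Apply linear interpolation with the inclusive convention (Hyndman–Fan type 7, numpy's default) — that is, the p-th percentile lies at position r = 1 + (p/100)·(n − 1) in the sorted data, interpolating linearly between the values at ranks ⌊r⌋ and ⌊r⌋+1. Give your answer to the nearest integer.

n = 21.
r = 1 + (70/100)·(21 − 1) = 1 + 14 = 15.
r is an integer, so P70 is the value at rank 15: 26.

26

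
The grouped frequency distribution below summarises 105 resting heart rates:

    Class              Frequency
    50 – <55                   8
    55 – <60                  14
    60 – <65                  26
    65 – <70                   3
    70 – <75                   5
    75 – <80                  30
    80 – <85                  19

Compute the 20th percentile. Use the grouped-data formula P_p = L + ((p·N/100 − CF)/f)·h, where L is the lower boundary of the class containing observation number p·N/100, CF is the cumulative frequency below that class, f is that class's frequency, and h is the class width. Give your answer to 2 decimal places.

59.64

N = 105; target position k = 20/100 · 105 = 21.
Cumulative frequencies: 8, 22, 48, 51, 56, 86, 105.
Observation 21 falls in the class 55 – <60.
L = 55, CF = 8, f = 14, h = 5.
P20 = 55 + ((21 − 8)/14)·5 = 55 + 4.64286 = 59.6429.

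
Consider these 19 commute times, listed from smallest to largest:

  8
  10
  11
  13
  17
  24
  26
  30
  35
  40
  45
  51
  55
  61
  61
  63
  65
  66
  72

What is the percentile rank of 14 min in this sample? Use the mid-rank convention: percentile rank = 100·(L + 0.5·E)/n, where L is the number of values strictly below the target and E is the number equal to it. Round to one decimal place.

21.1

Count below 14: L = 4; count equal: E = 0; n = 19.
Percentile rank = 100·(4 + 0.5·0)/19 = 100·4/19 = 21.05.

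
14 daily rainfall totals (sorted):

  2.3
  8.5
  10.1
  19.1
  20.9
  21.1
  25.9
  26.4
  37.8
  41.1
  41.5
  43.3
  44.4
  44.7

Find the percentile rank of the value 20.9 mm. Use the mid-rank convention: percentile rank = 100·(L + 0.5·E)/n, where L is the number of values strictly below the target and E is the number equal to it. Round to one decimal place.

Count below 20.9: L = 4; count equal: E = 1; n = 14.
Percentile rank = 100·(4 + 0.5·1)/14 = 100·4.5/14 = 32.14.

32.1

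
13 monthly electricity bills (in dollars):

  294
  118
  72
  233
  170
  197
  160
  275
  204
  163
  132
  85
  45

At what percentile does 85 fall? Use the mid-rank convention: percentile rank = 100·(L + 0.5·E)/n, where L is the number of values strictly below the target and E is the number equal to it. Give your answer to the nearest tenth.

Sorted: 45, 72, 85, 118, 132, 160, 163, 170, 197, 204, 233, 275, 294.
Count below 85: L = 2; count equal: E = 1; n = 13.
Percentile rank = 100·(2 + 0.5·1)/13 = 100·2.5/13 = 19.23.

19.2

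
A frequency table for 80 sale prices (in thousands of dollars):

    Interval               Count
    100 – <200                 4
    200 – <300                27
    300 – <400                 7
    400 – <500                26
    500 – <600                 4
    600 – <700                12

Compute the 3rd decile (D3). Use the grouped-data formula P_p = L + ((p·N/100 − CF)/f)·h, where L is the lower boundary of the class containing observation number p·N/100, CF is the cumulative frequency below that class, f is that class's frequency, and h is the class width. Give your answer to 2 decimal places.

274.07

N = 80; target position k = 30/100 · 80 = 24.
Cumulative frequencies: 4, 31, 38, 64, 68, 80.
Observation 24 falls in the class 200 – <300.
L = 200, CF = 4, f = 27, h = 100.
P30 = 200 + ((24 − 4)/27)·100 = 200 + 74.0741 = 274.074.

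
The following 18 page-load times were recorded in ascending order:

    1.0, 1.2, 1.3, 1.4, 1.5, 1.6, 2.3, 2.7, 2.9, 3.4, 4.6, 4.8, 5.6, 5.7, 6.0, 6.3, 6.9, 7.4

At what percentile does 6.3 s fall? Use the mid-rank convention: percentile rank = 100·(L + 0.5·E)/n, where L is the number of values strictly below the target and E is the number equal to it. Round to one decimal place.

86.1

Count below 6.3: L = 15; count equal: E = 1; n = 18.
Percentile rank = 100·(15 + 0.5·1)/18 = 100·15.5/18 = 86.11.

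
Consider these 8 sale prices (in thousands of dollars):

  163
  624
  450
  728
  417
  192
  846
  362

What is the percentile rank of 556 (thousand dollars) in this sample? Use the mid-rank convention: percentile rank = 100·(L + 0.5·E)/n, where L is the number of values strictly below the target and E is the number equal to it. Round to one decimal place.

Sorted: 163, 192, 362, 417, 450, 624, 728, 846.
Count below 556: L = 5; count equal: E = 0; n = 8.
Percentile rank = 100·(5 + 0.5·0)/8 = 100·5/8 = 62.5.

62.5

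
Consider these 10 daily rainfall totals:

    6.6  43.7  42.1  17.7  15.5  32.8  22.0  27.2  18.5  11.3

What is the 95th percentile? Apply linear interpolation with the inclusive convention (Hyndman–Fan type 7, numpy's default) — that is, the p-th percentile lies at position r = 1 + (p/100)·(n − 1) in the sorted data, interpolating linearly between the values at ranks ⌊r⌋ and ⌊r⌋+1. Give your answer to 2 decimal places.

42.98

Sorted: 6.6, 11.3, 15.5, 17.7, 18.5, 22.0, 27.2, 32.8, 42.1, 43.7.
n = 10.
r = 1 + (95/100)·(10 − 1) = 1 + 8.55 = 9.55.
Rank 9 is 42.1 and rank 10 is 43.7.
Interpolate: 42.1 + 0.55·(43.7 − 42.1) = 42.1 + 0.55·1.6 = 42.98.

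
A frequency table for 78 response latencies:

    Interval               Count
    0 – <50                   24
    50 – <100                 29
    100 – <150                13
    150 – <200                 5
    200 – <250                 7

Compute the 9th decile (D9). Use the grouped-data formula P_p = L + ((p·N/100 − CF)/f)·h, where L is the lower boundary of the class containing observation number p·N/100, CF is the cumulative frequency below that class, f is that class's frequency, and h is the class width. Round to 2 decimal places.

192.00

N = 78; target position k = 90/100 · 78 = 70.2.
Cumulative frequencies: 24, 53, 66, 71, 78.
Observation 70.2 falls in the class 150 – <200.
L = 150, CF = 66, f = 5, h = 50.
P90 = 150 + ((70.2 − 66)/5)·50 = 150 + 42 = 192.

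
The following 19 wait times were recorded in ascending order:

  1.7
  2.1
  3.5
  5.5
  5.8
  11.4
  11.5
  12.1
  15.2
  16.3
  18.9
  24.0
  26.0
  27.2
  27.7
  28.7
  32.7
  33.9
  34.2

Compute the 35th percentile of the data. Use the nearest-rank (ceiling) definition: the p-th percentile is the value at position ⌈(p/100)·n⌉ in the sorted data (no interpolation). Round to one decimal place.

11.5

n = 19.
Position = ⌈35/100 · 19⌉ = ⌈6.65⌉ = 7.
The value at rank 7 is 11.5.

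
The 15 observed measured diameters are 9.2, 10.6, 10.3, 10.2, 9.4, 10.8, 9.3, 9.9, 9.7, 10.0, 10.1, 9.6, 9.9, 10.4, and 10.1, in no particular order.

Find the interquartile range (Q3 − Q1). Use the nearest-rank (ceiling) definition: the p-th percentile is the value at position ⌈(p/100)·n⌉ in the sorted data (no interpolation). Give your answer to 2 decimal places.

0.70

Sorted: 9.2, 9.3, 9.4, 9.6, 9.7, 9.9, 9.9, 10.0, 10.1, 10.1, 10.2, 10.3, 10.4, 10.6, 10.8.
n = 15.
P25: rank ⌈25/100·15⌉ = 4 → 9.6.
P75: rank ⌈75/100·15⌉ = 12 → 10.3.
Difference: 10.3 − 9.6 = 0.7.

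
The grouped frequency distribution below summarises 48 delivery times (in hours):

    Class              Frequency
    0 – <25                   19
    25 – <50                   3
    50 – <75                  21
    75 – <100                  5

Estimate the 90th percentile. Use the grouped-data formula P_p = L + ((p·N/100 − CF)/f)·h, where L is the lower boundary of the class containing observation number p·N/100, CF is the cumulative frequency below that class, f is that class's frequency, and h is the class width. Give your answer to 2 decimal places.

N = 48; target position k = 90/100 · 48 = 43.2.
Cumulative frequencies: 19, 22, 43, 48.
Observation 43.2 falls in the class 75 – <100.
L = 75, CF = 43, f = 5, h = 25.
P90 = 75 + ((43.2 − 43)/5)·25 = 75 + 1 = 76.

76.00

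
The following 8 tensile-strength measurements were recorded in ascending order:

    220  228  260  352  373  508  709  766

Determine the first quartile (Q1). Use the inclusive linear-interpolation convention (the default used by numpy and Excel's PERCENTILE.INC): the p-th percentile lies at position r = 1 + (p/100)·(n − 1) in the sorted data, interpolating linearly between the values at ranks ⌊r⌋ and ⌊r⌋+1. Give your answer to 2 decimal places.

n = 8.
r = 1 + (25/100)·(8 − 1) = 1 + 1.75 = 2.75.
Rank 2 is 228 and rank 3 is 260.
Interpolate: 228 + 0.75·(260 − 228) = 228 + 0.75·32 = 252.

252.00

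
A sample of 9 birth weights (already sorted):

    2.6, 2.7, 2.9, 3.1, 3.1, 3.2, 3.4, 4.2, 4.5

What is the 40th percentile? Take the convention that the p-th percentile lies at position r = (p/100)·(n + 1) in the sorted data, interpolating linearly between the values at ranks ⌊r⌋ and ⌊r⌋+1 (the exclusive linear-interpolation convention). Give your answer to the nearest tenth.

n = 9.
r = (40/100)·(9 + 1) = 4.
r is an integer, so P40 is the value at rank 4: 3.1.

3.1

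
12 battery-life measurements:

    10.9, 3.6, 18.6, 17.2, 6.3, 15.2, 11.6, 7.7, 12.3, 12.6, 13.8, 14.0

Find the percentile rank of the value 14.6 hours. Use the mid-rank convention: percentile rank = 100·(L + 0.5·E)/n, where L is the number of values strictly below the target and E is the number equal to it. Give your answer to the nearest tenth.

75.0

Sorted: 3.6, 6.3, 7.7, 10.9, 11.6, 12.3, 12.6, 13.8, 14.0, 15.2, 17.2, 18.6.
Count below 14.6: L = 9; count equal: E = 0; n = 12.
Percentile rank = 100·(9 + 0.5·0)/12 = 100·9/12 = 75.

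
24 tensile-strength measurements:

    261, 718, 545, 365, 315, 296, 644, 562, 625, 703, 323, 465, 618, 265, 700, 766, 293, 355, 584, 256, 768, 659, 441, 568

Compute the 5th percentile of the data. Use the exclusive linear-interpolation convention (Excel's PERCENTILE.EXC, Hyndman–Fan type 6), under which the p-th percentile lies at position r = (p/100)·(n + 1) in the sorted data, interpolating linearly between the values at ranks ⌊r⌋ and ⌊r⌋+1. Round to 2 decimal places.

257.25

Sorted: 256, 261, 265, 293, 296, 315, 323, 355, 365, 441, 465, 545, 562, 568, 584, 618, 625, 644, 659, 700, 703, 718, 766, 768.
n = 24.
r = (5/100)·(24 + 1) = 1.25.
Rank 1 is 256 and rank 2 is 261.
Interpolate: 256 + 0.25·(261 − 256) = 256 + 0.25·5 = 257.25.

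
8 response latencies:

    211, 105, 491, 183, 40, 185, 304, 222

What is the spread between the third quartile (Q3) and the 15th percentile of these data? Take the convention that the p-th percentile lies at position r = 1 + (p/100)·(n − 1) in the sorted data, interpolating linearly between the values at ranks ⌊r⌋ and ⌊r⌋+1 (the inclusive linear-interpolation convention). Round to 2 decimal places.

133.60

Sorted: 40, 105, 183, 185, 211, 222, 304, 491.
n = 8.
P15: r = 2.05; ranks 2–3 are 105, 183; interpolating gives 108.9.
P75: r = 6.25; ranks 6–7 are 222, 304; interpolating gives 242.5.
Difference: 242.5 − 108.9 = 133.6.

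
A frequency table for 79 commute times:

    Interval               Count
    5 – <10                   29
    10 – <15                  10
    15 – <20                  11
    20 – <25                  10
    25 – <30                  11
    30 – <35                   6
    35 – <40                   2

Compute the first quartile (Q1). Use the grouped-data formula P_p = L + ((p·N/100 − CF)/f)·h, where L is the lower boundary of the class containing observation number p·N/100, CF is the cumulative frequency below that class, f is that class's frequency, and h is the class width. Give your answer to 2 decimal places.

8.41

N = 79; target position k = 25/100 · 79 = 19.75.
Cumulative frequencies: 29, 39, 50, 60, 71, 77, 79.
Observation 19.75 falls in the class 5 – <10.
L = 5, CF = 0, f = 29, h = 5.
P25 = 5 + ((19.75 − 0)/29)·5 = 5 + 3.40517 = 8.40517.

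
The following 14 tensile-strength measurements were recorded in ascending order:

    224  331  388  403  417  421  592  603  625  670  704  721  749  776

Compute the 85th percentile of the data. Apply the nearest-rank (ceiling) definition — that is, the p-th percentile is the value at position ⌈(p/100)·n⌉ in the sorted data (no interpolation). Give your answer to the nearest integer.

721

n = 14.
Position = ⌈85/100 · 14⌉ = ⌈11.9⌉ = 12.
The value at rank 12 is 721.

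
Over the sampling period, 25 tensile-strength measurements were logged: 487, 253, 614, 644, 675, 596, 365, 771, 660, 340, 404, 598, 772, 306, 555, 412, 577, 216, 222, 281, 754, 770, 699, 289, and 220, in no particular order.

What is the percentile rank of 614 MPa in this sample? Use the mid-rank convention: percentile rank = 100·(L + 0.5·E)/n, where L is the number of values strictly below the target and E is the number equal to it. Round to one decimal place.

66.0

Sorted: 216, 220, 222, 253, 281, 289, 306, 340, 365, 404, 412, 487, 555, 577, 596, 598, 614, 644, 660, 675, 699, 754, 770, 771, 772.
Count below 614: L = 16; count equal: E = 1; n = 25.
Percentile rank = 100·(16 + 0.5·1)/25 = 100·16.5/25 = 66.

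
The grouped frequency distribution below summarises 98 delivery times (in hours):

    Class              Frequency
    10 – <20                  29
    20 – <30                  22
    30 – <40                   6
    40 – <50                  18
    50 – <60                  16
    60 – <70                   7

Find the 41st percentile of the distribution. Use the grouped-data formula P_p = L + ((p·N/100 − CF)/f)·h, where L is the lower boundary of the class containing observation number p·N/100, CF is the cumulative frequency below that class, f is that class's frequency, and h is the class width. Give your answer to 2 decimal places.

N = 98; target position k = 41/100 · 98 = 40.18.
Cumulative frequencies: 29, 51, 57, 75, 91, 98.
Observation 40.18 falls in the class 20 – <30.
L = 20, CF = 29, f = 22, h = 10.
P41 = 20 + ((40.18 − 29)/22)·10 = 20 + 5.08182 = 25.0818.

25.08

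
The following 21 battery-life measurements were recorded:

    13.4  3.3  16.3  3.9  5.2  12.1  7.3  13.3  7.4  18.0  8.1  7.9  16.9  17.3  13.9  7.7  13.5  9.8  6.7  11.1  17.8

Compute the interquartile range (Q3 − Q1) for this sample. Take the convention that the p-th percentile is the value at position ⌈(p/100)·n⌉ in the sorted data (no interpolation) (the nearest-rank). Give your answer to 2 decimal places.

Sorted: 3.3, 3.9, 5.2, 6.7, 7.3, 7.4, 7.7, 7.9, 8.1, 9.8, 11.1, 12.1, 13.3, 13.4, 13.5, 13.9, 16.3, 16.9, 17.3, 17.8, 18.0.
n = 21.
P25: rank ⌈25/100·21⌉ = 6 → 7.4.
P75: rank ⌈75/100·21⌉ = 16 → 13.9.
Difference: 13.9 − 7.4 = 6.5.

6.50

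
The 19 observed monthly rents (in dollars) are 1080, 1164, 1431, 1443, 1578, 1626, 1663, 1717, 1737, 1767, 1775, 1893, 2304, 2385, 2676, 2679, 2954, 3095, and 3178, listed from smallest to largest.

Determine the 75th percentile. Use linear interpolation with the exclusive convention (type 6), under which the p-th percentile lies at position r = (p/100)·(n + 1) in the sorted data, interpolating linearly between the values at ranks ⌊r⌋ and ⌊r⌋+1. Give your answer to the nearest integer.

2676

n = 19.
r = (75/100)·(19 + 1) = 15.
r is an integer, so P75 is the value at rank 15: 2676.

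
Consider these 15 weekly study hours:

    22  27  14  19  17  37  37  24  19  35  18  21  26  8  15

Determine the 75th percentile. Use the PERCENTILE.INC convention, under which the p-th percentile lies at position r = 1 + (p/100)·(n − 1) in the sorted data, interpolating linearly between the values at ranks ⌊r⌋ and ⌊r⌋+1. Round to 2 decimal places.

26.50

Sorted: 8, 14, 15, 17, 18, 19, 19, 21, 22, 24, 26, 27, 35, 37, 37.
n = 15.
r = 1 + (75/100)·(15 − 1) = 1 + 10.5 = 11.5.
Rank 11 is 26 and rank 12 is 27.
Interpolate: 26 + 0.5·(27 − 26) = 26 + 0.5·1 = 26.5.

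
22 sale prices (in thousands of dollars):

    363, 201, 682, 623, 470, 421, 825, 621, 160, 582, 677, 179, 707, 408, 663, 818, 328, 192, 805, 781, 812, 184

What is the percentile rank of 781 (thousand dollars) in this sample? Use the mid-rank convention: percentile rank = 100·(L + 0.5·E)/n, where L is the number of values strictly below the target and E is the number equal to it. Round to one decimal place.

79.5

Sorted: 160, 179, 184, 192, 201, 328, 363, 408, 421, 470, 582, 621, 623, 663, 677, 682, 707, 781, 805, 812, 818, 825.
Count below 781: L = 17; count equal: E = 1; n = 22.
Percentile rank = 100·(17 + 0.5·1)/22 = 100·17.5/22 = 79.55.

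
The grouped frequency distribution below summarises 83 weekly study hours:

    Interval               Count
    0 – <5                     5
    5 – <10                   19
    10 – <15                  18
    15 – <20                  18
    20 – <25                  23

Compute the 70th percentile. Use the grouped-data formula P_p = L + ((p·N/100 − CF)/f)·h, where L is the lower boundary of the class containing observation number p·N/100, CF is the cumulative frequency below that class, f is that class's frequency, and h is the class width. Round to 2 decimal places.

N = 83; target position k = 70/100 · 83 = 58.1.
Cumulative frequencies: 5, 24, 42, 60, 83.
Observation 58.1 falls in the class 15 – <20.
L = 15, CF = 42, f = 18, h = 5.
P70 = 15 + ((58.1 − 42)/18)·5 = 15 + 4.47222 = 19.4722.

19.47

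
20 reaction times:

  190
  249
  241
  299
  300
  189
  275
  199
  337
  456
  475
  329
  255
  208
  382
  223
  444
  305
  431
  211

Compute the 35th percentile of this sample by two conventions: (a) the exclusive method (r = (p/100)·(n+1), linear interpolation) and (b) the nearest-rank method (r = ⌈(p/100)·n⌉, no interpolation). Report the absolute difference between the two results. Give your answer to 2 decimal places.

Sorted: 189, 190, 199, 208, 211, 223, 241, 249, 255, 275, 299, 300, 305, 329, 337, 382, 431, 444, 456, 475.
n = 20.
(a) r = 7.35; between ranks 7 (241) and 8 (249): 243.8.
(b) the nearest-rank method: rank 7 → 241.
|243.8 − 241| = 2.8.

2.80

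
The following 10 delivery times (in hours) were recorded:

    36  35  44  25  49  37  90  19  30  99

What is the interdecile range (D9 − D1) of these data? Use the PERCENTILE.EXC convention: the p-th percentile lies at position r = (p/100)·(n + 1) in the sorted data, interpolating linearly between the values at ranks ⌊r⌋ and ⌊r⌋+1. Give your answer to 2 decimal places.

Sorted: 19, 25, 30, 35, 36, 37, 44, 49, 90, 99.
n = 10.
P10: r = 1.1; ranks 1–2 are 19, 25; interpolating gives 19.6.
P90: r = 9.9; ranks 9–10 are 90, 99; interpolating gives 98.1.
Difference: 98.1 − 19.6 = 78.5.

78.50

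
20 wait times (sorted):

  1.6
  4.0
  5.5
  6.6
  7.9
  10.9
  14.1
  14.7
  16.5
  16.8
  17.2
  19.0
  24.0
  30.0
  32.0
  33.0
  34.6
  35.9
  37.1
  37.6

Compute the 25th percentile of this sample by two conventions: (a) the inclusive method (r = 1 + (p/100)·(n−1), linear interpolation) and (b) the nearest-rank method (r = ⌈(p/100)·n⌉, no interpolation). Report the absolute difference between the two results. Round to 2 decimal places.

2.25

n = 20.
(a) r = 5.75; between ranks 5 (7.9) and 6 (10.9): 10.15.
(b) the nearest-rank method: rank 5 → 7.9.
|10.15 − 7.9| = 2.25.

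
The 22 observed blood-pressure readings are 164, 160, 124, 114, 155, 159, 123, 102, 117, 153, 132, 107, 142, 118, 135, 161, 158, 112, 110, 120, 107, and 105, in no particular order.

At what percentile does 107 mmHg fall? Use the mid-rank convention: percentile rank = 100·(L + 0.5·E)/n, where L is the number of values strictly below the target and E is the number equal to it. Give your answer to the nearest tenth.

13.6

Sorted: 102, 105, 107, 107, 110, 112, 114, 117, 118, 120, 123, 124, 132, 135, 142, 153, 155, 158, 159, 160, 161, 164.
Count below 107: L = 2; count equal: E = 2; n = 22.
Percentile rank = 100·(2 + 0.5·2)/22 = 100·3/22 = 13.64.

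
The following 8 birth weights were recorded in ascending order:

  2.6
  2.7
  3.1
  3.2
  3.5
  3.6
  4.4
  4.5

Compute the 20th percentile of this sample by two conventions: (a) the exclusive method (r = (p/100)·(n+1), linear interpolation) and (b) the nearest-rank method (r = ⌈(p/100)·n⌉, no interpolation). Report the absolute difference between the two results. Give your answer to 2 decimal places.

0.02

n = 8.
(a) r = 1.8; between ranks 1 (2.6) and 2 (2.7): 2.68.
(b) the nearest-rank method: rank 2 → 2.7.
|2.68 − 2.7| = 0.02.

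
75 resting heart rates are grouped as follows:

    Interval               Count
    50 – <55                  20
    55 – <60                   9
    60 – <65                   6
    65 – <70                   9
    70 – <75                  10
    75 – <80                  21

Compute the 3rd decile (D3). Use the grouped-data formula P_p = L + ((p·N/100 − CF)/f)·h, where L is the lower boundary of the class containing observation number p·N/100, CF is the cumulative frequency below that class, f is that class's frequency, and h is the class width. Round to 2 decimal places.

56.39

N = 75; target position k = 30/100 · 75 = 22.5.
Cumulative frequencies: 20, 29, 35, 44, 54, 75.
Observation 22.5 falls in the class 55 – <60.
L = 55, CF = 20, f = 9, h = 5.
P30 = 55 + ((22.5 − 20)/9)·5 = 55 + 1.38889 = 56.3889.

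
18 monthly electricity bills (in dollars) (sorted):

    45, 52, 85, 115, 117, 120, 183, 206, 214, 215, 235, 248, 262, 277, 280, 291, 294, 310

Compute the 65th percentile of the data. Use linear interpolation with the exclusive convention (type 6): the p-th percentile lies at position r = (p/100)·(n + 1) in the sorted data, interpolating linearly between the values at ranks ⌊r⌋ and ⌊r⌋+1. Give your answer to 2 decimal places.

252.90

n = 18.
r = (65/100)·(18 + 1) = 12.35.
Rank 12 is 248 and rank 13 is 262.
Interpolate: 248 + 0.35·(262 − 248) = 248 + 0.35·14 = 252.9.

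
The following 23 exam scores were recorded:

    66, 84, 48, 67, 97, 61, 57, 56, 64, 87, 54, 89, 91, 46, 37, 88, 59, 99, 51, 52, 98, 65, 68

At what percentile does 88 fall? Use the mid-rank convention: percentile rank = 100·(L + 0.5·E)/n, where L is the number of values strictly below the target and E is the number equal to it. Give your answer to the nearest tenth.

76.1

Sorted: 37, 46, 48, 51, 52, 54, 56, 57, 59, 61, 64, 65, 66, 67, 68, 84, 87, 88, 89, 91, 97, 98, 99.
Count below 88: L = 17; count equal: E = 1; n = 23.
Percentile rank = 100·(17 + 0.5·1)/23 = 100·17.5/23 = 76.09.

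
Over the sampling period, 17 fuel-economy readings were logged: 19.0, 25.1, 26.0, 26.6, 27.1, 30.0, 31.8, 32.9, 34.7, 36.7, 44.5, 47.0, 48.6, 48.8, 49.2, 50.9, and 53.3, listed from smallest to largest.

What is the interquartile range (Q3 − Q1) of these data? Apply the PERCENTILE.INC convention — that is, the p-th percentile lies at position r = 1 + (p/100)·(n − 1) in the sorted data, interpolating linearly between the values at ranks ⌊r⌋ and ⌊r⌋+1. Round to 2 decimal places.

21.50

n = 17.
P25: r = 5 (integer) → 27.1.
P75: r = 13 (integer) → 48.6.
Difference: 48.6 − 27.1 = 21.5.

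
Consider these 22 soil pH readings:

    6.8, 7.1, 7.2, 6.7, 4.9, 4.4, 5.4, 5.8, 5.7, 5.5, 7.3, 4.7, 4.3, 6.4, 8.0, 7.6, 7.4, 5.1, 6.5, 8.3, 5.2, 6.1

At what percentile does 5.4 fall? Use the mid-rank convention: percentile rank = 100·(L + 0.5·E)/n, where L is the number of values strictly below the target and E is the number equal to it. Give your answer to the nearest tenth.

29.5

Sorted: 4.3, 4.4, 4.7, 4.9, 5.1, 5.2, 5.4, 5.5, 5.7, 5.8, 6.1, 6.4, 6.5, 6.7, 6.8, 7.1, 7.2, 7.3, 7.4, 7.6, 8.0, 8.3.
Count below 5.4: L = 6; count equal: E = 1; n = 22.
Percentile rank = 100·(6 + 0.5·1)/22 = 100·6.5/22 = 29.55.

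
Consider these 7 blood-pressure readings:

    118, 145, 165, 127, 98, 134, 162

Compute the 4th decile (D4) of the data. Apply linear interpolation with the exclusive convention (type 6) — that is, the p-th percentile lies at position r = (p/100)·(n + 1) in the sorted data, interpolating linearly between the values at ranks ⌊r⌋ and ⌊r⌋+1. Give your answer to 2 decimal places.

Sorted: 98, 118, 127, 134, 145, 162, 165.
n = 7.
r = (40/100)·(7 + 1) = 3.2.
Rank 3 is 127 and rank 4 is 134.
Interpolate: 127 + 0.2·(134 − 127) = 127 + 0.2·7 = 128.4.

128.40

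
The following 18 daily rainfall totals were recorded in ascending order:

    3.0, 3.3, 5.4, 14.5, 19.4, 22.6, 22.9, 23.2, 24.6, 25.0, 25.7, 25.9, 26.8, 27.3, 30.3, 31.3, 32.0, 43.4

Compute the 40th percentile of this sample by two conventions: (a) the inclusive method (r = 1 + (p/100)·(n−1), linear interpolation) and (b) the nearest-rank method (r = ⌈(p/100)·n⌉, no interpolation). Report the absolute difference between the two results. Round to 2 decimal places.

0.06

n = 18.
(a) r = 7.8; between ranks 7 (22.9) and 8 (23.2): 23.14.
(b) the nearest-rank method: rank 8 → 23.2.
|23.14 − 23.2| = 0.06.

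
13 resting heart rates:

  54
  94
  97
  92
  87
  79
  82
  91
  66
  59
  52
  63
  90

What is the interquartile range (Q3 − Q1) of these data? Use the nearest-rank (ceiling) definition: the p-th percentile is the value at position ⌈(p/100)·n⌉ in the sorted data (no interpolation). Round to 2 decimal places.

Sorted: 52, 54, 59, 63, 66, 79, 82, 87, 90, 91, 92, 94, 97.
n = 13.
P25: rank ⌈25/100·13⌉ = 4 → 63.
P75: rank ⌈75/100·13⌉ = 10 → 91.
Difference: 91 − 63 = 28.

28.00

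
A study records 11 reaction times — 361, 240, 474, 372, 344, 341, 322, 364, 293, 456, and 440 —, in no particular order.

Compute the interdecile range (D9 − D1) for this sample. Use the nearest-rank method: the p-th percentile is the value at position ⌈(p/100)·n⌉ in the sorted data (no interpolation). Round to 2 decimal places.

163.00

Sorted: 240, 293, 322, 341, 344, 361, 364, 372, 440, 456, 474.
n = 11.
P10: rank ⌈10/100·11⌉ = 2 → 293.
P90: rank ⌈90/100·11⌉ = 10 → 456.
Difference: 456 − 293 = 163.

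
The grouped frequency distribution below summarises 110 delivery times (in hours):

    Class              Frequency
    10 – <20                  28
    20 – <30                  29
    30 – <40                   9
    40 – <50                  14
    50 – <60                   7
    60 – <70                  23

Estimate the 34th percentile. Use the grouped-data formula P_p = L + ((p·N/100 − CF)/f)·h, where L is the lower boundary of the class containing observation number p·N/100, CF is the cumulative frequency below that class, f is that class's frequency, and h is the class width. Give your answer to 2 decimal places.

N = 110; target position k = 34/100 · 110 = 37.4.
Cumulative frequencies: 28, 57, 66, 80, 87, 110.
Observation 37.4 falls in the class 20 – <30.
L = 20, CF = 28, f = 29, h = 10.
P34 = 20 + ((37.4 − 28)/29)·10 = 20 + 3.24138 = 23.2414.

23.24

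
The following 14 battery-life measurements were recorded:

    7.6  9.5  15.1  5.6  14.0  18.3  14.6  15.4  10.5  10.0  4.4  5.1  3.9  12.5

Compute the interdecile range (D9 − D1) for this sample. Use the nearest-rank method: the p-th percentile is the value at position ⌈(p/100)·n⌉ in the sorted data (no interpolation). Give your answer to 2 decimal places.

11.00

Sorted: 3.9, 4.4, 5.1, 5.6, 7.6, 9.5, 10.0, 10.5, 12.5, 14.0, 14.6, 15.1, 15.4, 18.3.
n = 14.
P10: rank ⌈10/100·14⌉ = 2 → 4.4.
P90: rank ⌈90/100·14⌉ = 13 → 15.4.
Difference: 15.4 − 4.4 = 11.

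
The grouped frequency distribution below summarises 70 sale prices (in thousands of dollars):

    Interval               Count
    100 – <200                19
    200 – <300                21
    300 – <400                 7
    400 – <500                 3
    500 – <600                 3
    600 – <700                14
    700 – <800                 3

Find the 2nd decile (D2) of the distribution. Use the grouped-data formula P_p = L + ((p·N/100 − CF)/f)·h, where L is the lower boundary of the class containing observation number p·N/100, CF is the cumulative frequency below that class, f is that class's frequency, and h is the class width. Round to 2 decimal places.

173.68

N = 70; target position k = 20/100 · 70 = 14.
Cumulative frequencies: 19, 40, 47, 50, 53, 67, 70.
Observation 14 falls in the class 100 – <200.
L = 100, CF = 0, f = 19, h = 100.
P20 = 100 + ((14 − 0)/19)·100 = 100 + 73.6842 = 173.684.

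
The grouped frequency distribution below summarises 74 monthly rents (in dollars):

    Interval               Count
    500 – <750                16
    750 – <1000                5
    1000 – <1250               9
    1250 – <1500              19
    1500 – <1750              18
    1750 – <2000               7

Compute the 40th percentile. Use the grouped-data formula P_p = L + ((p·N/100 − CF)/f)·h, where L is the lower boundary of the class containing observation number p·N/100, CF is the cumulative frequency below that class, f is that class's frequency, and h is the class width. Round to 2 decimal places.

N = 74; target position k = 40/100 · 74 = 29.6.
Cumulative frequencies: 16, 21, 30, 49, 67, 74.
Observation 29.6 falls in the class 1000 – <1250.
L = 1000, CF = 21, f = 9, h = 250.
P40 = 1000 + ((29.6 − 21)/9)·250 = 1000 + 238.889 = 1238.89.

1238.89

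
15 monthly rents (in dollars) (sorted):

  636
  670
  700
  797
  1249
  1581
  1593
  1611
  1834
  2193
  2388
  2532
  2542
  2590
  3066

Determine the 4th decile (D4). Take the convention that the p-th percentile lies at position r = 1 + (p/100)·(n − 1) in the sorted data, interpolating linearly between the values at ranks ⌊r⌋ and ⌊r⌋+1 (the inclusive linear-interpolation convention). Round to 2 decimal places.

1588.20

n = 15.
r = 1 + (40/100)·(15 − 1) = 1 + 5.6 = 6.6.
Rank 6 is 1581 and rank 7 is 1593.
Interpolate: 1581 + 0.6·(1593 − 1581) = 1581 + 0.6·12 = 1588.2.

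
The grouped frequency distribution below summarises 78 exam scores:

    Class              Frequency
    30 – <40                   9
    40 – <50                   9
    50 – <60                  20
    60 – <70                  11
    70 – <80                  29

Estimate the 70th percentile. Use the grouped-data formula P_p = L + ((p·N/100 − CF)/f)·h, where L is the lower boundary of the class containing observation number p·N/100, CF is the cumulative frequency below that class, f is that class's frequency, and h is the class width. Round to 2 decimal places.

71.93

N = 78; target position k = 70/100 · 78 = 54.6.
Cumulative frequencies: 9, 18, 38, 49, 78.
Observation 54.6 falls in the class 70 – <80.
L = 70, CF = 49, f = 29, h = 10.
P70 = 70 + ((54.6 − 49)/29)·10 = 70 + 1.93103 = 71.931.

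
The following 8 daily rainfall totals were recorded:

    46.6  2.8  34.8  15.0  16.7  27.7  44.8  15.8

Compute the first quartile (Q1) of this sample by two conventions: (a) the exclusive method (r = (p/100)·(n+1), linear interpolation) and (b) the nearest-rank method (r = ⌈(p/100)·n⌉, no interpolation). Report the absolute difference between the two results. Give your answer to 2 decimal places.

0.20

Sorted: 2.8, 15.0, 15.8, 16.7, 27.7, 34.8, 44.8, 46.6.
n = 8.
(a) r = 2.25; between ranks 2 (15.0) and 3 (15.8): 15.2.
(b) the nearest-rank method: rank 2 → 15.
|15.2 − 15| = 0.2.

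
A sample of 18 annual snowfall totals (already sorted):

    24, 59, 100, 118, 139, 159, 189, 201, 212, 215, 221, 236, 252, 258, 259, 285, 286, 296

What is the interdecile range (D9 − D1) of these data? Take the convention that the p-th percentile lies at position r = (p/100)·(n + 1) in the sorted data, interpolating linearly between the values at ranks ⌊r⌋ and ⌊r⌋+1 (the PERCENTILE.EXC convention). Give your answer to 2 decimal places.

231.50

n = 18.
P10: r = 1.9; ranks 1–2 are 24, 59; interpolating gives 55.5.
P90: r = 17.1; ranks 17–18 are 286, 296; interpolating gives 287.
Difference: 287 − 55.5 = 231.5.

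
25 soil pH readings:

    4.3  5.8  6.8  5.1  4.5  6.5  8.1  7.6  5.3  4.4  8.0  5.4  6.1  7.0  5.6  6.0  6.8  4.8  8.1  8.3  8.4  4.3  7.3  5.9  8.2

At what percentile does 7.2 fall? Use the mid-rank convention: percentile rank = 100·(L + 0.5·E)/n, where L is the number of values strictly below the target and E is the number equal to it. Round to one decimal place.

68.0

Sorted: 4.3, 4.3, 4.4, 4.5, 4.8, 5.1, 5.3, 5.4, 5.6, 5.8, 5.9, 6.0, 6.1, 6.5, 6.8, 6.8, 7.0, 7.3, 7.6, 8.0, 8.1, 8.1, 8.2, 8.3, 8.4.
Count below 7.2: L = 17; count equal: E = 0; n = 25.
Percentile rank = 100·(17 + 0.5·0)/25 = 100·17/25 = 68.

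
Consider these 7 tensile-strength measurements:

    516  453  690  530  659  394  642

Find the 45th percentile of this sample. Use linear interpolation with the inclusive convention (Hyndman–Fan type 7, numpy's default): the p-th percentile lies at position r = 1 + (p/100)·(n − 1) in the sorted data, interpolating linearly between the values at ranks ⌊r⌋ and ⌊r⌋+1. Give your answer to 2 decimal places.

Sorted: 394, 453, 516, 530, 642, 659, 690.
n = 7.
r = 1 + (45/100)·(7 − 1) = 1 + 2.7 = 3.7.
Rank 3 is 516 and rank 4 is 530.
Interpolate: 516 + 0.7·(530 − 516) = 516 + 0.7·14 = 525.8.

525.80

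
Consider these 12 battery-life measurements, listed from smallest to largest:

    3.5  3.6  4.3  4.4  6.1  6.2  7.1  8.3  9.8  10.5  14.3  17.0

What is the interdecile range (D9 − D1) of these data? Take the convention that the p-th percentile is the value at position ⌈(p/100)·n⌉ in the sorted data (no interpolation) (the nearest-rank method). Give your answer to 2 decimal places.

n = 12.
P10: rank ⌈10/100·12⌉ = 2 → 3.6.
P90: rank ⌈90/100·12⌉ = 11 → 14.3.
Difference: 14.3 − 3.6 = 10.7.

10.70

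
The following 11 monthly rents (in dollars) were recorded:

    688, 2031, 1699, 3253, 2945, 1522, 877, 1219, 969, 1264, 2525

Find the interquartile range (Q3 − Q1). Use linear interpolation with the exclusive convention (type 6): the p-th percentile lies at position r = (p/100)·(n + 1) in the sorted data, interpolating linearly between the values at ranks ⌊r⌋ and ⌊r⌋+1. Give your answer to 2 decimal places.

Sorted: 688, 877, 969, 1219, 1264, 1522, 1699, 2031, 2525, 2945, 3253.
n = 11.
P25: r = 3 (integer) → 969.
P75: r = 9 (integer) → 2525.
Difference: 2525 − 969 = 1556.

1556.00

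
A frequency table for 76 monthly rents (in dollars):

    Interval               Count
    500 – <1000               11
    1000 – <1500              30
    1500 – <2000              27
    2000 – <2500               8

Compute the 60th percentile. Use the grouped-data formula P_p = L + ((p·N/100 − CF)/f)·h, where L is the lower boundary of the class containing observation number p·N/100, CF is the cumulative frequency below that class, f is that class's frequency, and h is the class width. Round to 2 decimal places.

N = 76; target position k = 60/100 · 76 = 45.6.
Cumulative frequencies: 11, 41, 68, 76.
Observation 45.6 falls in the class 1500 – <2000.
L = 1500, CF = 41, f = 27, h = 500.
P60 = 1500 + ((45.6 − 41)/27)·500 = 1500 + 85.1852 = 1585.19.

1585.19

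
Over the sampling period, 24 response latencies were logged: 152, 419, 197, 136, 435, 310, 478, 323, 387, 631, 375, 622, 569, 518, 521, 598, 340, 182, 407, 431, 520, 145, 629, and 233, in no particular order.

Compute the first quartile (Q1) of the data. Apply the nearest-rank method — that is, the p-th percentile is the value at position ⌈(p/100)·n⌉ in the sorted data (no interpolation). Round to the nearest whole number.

Sorted: 136, 145, 152, 182, 197, 233, 310, 323, 340, 375, 387, 407, 419, 431, 435, 478, 518, 520, 521, 569, 598, 622, 629, 631.
n = 24.
Position = ⌈25/100 · 24⌉ = ⌈6⌉ = 6.
The value at rank 6 is 233.

233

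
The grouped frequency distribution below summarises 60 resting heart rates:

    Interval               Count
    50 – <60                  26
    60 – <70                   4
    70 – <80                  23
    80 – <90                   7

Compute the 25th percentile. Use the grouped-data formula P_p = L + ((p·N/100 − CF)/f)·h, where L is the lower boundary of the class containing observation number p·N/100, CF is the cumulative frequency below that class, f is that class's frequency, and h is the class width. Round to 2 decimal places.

55.77

N = 60; target position k = 25/100 · 60 = 15.
Cumulative frequencies: 26, 30, 53, 60.
Observation 15 falls in the class 50 – <60.
L = 50, CF = 0, f = 26, h = 10.
P25 = 50 + ((15 − 0)/26)·10 = 50 + 5.76923 = 55.7692.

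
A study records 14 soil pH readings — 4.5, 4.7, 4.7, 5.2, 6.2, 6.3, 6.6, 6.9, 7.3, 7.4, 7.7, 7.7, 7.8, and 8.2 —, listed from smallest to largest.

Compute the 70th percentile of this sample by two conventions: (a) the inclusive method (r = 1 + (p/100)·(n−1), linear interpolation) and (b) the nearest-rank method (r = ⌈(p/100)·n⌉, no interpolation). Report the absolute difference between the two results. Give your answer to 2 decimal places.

0.03

n = 14.
(a) r = 10.1; between ranks 10 (7.4) and 11 (7.7): 7.43.
(b) the nearest-rank method: rank 10 → 7.4.
|7.43 − 7.4| = 0.03.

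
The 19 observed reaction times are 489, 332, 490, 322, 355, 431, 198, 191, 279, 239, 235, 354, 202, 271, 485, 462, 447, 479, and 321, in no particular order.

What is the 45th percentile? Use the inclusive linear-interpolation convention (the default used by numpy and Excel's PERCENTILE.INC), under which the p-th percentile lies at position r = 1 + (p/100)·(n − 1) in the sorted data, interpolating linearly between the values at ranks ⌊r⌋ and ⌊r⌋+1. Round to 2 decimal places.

323.00

Sorted: 191, 198, 202, 235, 239, 271, 279, 321, 322, 332, 354, 355, 431, 447, 462, 479, 485, 489, 490.
n = 19.
r = 1 + (45/100)·(19 − 1) = 1 + 8.1 = 9.1.
Rank 9 is 322 and rank 10 is 332.
Interpolate: 322 + 0.1·(332 − 322) = 322 + 0.1·10 = 323.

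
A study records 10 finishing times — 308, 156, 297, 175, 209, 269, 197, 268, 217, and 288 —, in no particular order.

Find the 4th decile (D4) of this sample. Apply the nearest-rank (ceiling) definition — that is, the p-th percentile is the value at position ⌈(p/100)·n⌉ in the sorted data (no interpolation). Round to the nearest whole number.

Sorted: 156, 175, 197, 209, 217, 268, 269, 288, 297, 308.
n = 10.
Position = ⌈40/100 · 10⌉ = ⌈4⌉ = 4.
The value at rank 4 is 209.

209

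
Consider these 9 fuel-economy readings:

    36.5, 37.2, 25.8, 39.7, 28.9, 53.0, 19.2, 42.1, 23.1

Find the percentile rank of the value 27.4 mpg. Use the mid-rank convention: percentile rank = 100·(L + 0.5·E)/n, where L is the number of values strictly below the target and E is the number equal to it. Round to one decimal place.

33.3

Sorted: 19.2, 23.1, 25.8, 28.9, 36.5, 37.2, 39.7, 42.1, 53.0.
Count below 27.4: L = 3; count equal: E = 0; n = 9.
Percentile rank = 100·(3 + 0.5·0)/9 = 100·3/9 = 33.33.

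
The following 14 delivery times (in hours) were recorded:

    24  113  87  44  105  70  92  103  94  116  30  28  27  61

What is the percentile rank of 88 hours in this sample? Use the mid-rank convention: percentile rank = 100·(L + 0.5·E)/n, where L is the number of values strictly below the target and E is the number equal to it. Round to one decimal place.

57.1

Sorted: 24, 27, 28, 30, 44, 61, 70, 87, 92, 94, 103, 105, 113, 116.
Count below 88: L = 8; count equal: E = 0; n = 14.
Percentile rank = 100·(8 + 0.5·0)/14 = 100·8/14 = 57.14.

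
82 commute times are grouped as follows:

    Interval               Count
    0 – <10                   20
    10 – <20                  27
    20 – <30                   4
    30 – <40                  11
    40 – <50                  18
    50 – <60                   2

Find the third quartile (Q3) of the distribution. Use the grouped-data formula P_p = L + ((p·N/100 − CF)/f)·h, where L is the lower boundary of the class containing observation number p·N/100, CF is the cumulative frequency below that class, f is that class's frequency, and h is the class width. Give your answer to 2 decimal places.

39.55

N = 82; target position k = 75/100 · 82 = 61.5.
Cumulative frequencies: 20, 47, 51, 62, 80, 82.
Observation 61.5 falls in the class 30 – <40.
L = 30, CF = 51, f = 11, h = 10.
P75 = 30 + ((61.5 − 51)/11)·10 = 30 + 9.54545 = 39.5455.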